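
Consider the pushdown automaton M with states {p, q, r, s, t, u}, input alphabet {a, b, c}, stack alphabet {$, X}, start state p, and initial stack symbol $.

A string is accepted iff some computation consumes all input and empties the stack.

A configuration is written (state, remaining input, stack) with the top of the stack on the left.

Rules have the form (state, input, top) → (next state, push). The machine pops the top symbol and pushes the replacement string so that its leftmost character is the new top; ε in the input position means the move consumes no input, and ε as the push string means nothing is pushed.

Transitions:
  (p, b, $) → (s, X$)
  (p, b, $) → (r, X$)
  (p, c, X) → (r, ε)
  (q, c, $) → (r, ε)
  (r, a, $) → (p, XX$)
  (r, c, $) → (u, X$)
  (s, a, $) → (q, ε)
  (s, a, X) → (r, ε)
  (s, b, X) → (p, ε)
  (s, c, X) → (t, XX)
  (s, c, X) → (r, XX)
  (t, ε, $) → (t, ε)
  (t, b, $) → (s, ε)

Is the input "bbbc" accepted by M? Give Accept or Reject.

No computation consumes all input and empties the stack.

Reject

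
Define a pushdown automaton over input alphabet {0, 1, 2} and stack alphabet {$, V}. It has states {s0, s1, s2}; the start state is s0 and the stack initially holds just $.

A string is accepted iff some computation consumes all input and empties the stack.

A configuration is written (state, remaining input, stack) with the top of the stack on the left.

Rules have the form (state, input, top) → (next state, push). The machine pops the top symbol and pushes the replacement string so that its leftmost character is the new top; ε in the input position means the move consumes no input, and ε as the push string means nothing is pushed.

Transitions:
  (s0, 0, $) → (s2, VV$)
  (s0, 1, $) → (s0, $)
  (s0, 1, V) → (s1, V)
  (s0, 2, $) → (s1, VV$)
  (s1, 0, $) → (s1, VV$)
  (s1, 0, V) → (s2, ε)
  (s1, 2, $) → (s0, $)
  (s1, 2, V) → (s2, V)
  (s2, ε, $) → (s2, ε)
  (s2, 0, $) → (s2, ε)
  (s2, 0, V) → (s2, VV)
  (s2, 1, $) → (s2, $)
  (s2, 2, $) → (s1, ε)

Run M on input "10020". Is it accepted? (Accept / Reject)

No computation consumes all input and empties the stack.

Reject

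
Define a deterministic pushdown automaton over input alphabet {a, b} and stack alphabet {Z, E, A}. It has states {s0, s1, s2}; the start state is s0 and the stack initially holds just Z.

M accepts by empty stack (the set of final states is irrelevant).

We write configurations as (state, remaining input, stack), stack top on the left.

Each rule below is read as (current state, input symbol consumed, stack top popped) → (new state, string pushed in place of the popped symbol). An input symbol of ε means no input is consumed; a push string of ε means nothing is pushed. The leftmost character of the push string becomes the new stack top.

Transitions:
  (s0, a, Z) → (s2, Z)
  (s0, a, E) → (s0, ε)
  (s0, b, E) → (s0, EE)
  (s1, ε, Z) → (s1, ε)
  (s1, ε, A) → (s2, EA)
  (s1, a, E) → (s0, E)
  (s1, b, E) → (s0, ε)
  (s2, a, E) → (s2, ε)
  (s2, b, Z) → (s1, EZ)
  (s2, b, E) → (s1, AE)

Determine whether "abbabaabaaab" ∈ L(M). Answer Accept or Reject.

(s0, abbabaabaaab, Z)
  read a, top Z: go to s2, push Z → (s2, bbabaabaaab, Z)
  read b, top Z: go to s1, push EZ → (s1, babaabaaab, EZ)
  read b, top E: go to s0, push ε → (s0, abaabaaab, Z)
  read a, top Z: go to s2, push Z → (s2, baabaaab, Z)
  read b, top Z: go to s1, push EZ → (s1, aabaaab, EZ)
  read a, top E: go to s0, push E → (s0, abaaab, EZ)
  read a, top E: go to s0, push ε → (s0, baaab, Z)
No transition applies at (s0, baaab, Z); input not fully consumed.

Reject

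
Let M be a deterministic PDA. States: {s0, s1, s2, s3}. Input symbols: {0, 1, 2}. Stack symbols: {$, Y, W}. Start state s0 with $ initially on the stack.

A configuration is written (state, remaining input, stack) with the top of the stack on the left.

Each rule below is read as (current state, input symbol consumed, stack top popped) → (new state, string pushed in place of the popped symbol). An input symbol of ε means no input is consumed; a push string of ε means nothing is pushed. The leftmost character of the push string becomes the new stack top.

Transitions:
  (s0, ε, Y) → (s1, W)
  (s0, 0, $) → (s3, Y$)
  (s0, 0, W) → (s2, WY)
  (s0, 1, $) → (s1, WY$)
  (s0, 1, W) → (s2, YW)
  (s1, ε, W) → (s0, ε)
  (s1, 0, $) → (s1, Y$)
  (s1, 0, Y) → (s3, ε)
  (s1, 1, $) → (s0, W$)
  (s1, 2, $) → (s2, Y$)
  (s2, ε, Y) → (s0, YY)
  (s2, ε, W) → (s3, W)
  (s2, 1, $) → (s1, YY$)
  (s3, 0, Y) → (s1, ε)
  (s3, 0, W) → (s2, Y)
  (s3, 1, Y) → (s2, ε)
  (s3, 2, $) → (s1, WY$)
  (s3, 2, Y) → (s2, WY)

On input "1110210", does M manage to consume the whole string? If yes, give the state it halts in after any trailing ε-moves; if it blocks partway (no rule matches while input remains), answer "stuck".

(s0, 1110210, $)
  read 1, top $: go to s1, push WY$ → (s1, 110210, WY$)
  ε-move, top W: go to s0, push ε → (s0, 110210, Y$)
  ε-move, top Y: go to s1, push W → (s1, 110210, W$)
  ε-move, top W: go to s0, push ε → (s0, 110210, $)
  read 1, top $: go to s1, push WY$ → (s1, 10210, WY$)
  ε-move, top W: go to s0, push ε → (s0, 10210, Y$)
  ε-move, top Y: go to s1, push W → (s1, 10210, W$)
  ε-move, top W: go to s0, push ε → (s0, 10210, $)
  read 1, top $: go to s1, push WY$ → (s1, 0210, WY$)
  ε-move, top W: go to s0, push ε → (s0, 0210, Y$)
  ε-move, top Y: go to s1, push W → (s1, 0210, W$)
  ε-move, top W: go to s0, push ε → (s0, 0210, $)
  read 0, top $: go to s3, push Y$ → (s3, 210, Y$)
  read 2, top Y: go to s2, push WY → (s2, 10, WY$)
  ε-move, top W: go to s3, push W → (s3, 10, WY$)
No transition for (s3, 1, top W); M blocks with input 10 remaining.

stuck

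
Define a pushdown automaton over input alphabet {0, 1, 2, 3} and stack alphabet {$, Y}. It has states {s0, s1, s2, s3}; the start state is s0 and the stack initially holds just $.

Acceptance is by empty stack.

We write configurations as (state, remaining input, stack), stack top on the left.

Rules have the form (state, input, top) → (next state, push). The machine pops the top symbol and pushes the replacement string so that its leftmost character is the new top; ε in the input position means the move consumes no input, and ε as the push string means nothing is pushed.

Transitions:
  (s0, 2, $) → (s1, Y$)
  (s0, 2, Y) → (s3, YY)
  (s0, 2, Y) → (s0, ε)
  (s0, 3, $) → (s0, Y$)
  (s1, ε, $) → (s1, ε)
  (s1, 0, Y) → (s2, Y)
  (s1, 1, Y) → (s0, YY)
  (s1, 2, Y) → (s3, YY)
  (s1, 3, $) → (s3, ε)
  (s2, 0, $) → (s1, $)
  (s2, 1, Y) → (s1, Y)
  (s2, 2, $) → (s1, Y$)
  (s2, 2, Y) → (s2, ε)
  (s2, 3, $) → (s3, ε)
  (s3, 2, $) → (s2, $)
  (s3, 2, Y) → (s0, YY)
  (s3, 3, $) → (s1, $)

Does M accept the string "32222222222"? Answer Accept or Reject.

Reject

No computation consumes all input and empties the stack.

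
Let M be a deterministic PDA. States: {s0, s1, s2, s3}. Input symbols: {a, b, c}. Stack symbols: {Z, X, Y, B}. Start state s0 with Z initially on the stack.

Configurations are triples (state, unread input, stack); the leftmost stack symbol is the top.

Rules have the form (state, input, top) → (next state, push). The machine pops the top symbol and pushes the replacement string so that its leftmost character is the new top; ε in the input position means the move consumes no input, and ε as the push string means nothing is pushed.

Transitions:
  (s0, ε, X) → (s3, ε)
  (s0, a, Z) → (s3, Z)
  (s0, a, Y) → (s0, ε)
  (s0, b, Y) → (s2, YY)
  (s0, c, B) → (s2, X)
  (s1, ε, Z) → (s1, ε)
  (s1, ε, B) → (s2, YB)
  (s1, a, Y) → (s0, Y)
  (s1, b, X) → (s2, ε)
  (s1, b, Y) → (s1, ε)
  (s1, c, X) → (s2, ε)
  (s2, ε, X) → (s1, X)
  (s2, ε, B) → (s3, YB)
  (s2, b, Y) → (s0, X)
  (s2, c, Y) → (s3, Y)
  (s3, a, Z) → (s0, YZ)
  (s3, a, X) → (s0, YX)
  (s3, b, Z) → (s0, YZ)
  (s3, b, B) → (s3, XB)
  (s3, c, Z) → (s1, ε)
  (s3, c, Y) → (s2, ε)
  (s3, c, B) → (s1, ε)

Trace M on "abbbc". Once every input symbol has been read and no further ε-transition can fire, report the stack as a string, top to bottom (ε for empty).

(s0, abbbc, Z) ⊢ (s3, bbbc, Z) ⊢ (s0, bbc, YZ) ⊢ (s2, bc, YYZ) ⊢ (s0, c, XYZ) ⊢ (s3, c, YZ) ⊢ (s2, ε, Z)
All input consumed in state s2 with stack Z.

Z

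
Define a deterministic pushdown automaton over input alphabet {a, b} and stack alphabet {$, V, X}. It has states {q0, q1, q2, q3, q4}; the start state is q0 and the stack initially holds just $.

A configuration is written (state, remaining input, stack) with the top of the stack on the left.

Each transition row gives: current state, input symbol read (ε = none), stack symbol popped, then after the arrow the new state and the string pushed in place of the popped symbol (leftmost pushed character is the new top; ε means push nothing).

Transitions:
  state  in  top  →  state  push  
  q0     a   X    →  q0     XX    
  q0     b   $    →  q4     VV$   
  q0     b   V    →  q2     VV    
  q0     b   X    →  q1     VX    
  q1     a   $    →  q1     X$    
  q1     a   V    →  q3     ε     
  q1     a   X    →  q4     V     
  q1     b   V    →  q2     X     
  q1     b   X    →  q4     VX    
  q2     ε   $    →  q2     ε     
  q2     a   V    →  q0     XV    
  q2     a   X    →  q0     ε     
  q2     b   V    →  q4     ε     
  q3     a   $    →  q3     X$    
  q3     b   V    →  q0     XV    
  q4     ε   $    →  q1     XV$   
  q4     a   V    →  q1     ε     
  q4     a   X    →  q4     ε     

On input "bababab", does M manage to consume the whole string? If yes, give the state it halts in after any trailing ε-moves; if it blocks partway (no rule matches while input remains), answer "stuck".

(q0, bababab, $)
  read b, top $: go to q4, push VV$ → (q4, ababab, VV$)
  read a, top V: go to q1, push ε → (q1, babab, V$)
  read b, top V: go to q2, push X → (q2, abab, X$)
  read a, top X: go to q0, push ε → (q0, bab, $)
  read b, top $: go to q4, push VV$ → (q4, ab, VV$)
  read a, top V: go to q1, push ε → (q1, b, V$)
  read b, top V: go to q2, push X → (q2, ε, X$)
All input consumed; M is in state q2.

q2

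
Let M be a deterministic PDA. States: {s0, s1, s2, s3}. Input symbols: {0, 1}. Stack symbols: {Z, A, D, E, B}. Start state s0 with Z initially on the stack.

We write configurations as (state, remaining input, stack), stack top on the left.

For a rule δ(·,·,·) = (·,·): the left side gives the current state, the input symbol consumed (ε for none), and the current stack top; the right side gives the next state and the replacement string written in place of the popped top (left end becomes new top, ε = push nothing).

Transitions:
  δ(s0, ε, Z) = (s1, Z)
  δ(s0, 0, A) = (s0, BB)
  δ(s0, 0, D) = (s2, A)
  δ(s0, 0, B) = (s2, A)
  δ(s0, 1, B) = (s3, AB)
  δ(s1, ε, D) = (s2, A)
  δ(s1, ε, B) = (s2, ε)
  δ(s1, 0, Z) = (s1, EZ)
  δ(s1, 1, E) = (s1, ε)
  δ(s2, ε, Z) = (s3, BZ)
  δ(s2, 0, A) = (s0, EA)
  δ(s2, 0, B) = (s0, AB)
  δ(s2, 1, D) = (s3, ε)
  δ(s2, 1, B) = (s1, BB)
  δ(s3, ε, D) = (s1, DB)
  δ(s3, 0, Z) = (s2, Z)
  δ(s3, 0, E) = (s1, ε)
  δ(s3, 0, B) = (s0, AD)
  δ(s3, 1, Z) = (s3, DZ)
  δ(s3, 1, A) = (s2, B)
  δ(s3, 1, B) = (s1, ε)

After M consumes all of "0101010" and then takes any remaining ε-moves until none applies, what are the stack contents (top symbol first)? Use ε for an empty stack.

(s0, 0101010, Z) ⊢ (s1, 0101010, Z) ⊢ (s1, 101010, EZ) ⊢ (s1, 01010, Z) ⊢ (s1, 1010, EZ) ⊢ (s1, 010, Z) ⊢ (s1, 10, EZ) ⊢ (s1, 0, Z) ⊢ (s1, ε, EZ)
All input consumed in state s1 with stack EZ.

EZ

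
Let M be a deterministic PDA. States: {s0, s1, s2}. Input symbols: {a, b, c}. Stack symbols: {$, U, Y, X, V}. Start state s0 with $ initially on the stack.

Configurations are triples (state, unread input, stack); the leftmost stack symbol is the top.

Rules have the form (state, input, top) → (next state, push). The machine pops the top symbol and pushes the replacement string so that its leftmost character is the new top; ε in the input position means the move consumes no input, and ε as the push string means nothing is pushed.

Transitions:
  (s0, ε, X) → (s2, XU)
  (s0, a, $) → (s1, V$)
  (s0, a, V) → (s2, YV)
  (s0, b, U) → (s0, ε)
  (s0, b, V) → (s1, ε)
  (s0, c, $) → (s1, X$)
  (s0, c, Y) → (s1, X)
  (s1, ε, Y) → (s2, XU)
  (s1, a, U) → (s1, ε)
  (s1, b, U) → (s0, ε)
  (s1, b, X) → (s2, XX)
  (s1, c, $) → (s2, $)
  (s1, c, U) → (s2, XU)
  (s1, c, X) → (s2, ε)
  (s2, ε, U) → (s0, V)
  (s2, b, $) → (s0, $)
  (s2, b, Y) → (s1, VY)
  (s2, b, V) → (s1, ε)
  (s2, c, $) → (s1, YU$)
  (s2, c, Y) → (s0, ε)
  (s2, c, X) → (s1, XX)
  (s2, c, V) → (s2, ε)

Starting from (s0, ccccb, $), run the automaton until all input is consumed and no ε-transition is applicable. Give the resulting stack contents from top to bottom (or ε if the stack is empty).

(s0, ccccb, $)
  read c, top $: go to s1, push X$ → (s1, cccb, X$)
  read c, top X: go to s2, push ε → (s2, ccb, $)
  read c, top $: go to s1, push YU$ → (s1, cb, YU$)
  ε-move, top Y: go to s2, push XU → (s2, cb, XUU$)
  read c, top X: go to s1, push XX → (s1, b, XXUU$)
  read b, top X: go to s2, push XX → (s2, ε, XXXUU$)
All input consumed in state s2 with stack XXXUU$.

XXXUU$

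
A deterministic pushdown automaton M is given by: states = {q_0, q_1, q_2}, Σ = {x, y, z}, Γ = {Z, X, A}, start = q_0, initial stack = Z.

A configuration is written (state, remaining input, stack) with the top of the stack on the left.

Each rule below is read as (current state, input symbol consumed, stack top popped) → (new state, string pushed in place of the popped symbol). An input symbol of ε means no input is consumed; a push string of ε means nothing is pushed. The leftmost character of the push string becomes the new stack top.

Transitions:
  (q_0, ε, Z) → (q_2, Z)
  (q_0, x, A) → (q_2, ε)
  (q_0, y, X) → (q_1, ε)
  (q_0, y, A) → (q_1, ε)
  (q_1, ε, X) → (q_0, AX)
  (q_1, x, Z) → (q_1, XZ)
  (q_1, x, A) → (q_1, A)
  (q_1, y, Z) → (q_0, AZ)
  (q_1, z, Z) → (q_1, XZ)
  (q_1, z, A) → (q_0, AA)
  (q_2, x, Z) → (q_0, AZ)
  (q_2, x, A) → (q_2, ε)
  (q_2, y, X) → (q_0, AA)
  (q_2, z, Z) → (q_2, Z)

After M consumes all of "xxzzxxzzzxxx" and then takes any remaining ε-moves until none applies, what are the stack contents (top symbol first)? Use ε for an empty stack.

AZ

(q_0, xxzzxxzzzxxx, Z)
  ε-move, top Z: go to q_2, push Z → (q_2, xxzzxxzzzxxx, Z)
  read x, top Z: go to q_0, push AZ → (q_0, xzzxxzzzxxx, AZ)
  read x, top A: go to q_2, push ε → (q_2, zzxxzzzxxx, Z)
  read z, top Z: go to q_2, push Z → (q_2, zxxzzzxxx, Z)
  read z, top Z: go to q_2, push Z → (q_2, xxzzzxxx, Z)
  read x, top Z: go to q_0, push AZ → (q_0, xzzzxxx, AZ)
  read x, top A: go to q_2, push ε → (q_2, zzzxxx, Z)
  read z, top Z: go to q_2, push Z → (q_2, zzxxx, Z)
  read z, top Z: go to q_2, push Z → (q_2, zxxx, Z)
  read z, top Z: go to q_2, push Z → (q_2, xxx, Z)
  read x, top Z: go to q_0, push AZ → (q_0, xx, AZ)
  read x, top A: go to q_2, push ε → (q_2, x, Z)
  read x, top Z: go to q_0, push AZ → (q_0, ε, AZ)
All input consumed in state q_0 with stack AZ.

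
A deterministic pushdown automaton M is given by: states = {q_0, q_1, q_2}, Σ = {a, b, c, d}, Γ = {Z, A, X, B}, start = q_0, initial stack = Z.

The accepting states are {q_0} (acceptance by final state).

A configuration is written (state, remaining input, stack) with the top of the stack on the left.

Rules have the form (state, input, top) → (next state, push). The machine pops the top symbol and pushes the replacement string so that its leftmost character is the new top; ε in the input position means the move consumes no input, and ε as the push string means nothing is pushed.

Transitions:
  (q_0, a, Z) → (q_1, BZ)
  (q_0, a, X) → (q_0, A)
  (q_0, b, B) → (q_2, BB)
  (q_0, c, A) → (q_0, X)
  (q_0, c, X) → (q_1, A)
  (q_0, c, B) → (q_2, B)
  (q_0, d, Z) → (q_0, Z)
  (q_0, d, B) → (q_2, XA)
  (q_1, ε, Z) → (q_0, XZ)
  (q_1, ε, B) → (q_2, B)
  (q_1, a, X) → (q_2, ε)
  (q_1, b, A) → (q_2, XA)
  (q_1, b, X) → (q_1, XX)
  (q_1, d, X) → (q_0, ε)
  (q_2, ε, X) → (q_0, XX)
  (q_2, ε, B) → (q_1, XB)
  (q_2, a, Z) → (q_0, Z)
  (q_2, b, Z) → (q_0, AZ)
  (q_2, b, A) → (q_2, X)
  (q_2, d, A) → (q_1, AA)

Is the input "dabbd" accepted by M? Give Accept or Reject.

(q_0, dabbd, Z) ⊢ (q_0, abbd, Z) ⊢ (q_1, bbd, BZ) ⊢ (q_2, bbd, BZ) ⊢ (q_1, bbd, XBZ) ⊢ (q_1, bd, XXBZ) ⊢ (q_1, d, XXXBZ) ⊢ (q_0, ε, XXBZ)
All input consumed; state q_0 ∈ F.

Accept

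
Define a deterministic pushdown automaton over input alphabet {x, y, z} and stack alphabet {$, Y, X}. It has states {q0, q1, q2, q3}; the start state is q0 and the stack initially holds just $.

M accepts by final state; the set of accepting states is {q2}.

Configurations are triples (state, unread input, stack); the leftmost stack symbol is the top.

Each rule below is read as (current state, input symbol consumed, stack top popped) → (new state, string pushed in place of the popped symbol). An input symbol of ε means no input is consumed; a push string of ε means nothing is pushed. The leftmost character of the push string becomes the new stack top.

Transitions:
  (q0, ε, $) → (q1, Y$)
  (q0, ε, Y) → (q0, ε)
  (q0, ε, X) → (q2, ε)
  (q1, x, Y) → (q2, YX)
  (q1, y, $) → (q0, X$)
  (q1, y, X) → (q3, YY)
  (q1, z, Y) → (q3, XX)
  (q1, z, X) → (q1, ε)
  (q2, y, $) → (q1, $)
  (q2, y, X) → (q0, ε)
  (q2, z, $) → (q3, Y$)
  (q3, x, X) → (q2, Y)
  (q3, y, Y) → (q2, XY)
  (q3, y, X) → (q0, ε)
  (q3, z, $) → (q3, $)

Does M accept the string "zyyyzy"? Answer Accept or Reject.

Accept

(q0, zyyyzy, $)
  ε-move, top $: go to q1, push Y$ → (q1, zyyyzy, Y$)
  read z, top Y: go to q3, push XX → (q3, yyyzy, XX$)
  read y, top X: go to q0, push ε → (q0, yyzy, X$)
  ε-move, top X: go to q2, push ε → (q2, yyzy, $)
  read y, top $: go to q1, push $ → (q1, yzy, $)
  read y, top $: go to q0, push X$ → (q0, zy, X$)
  ε-move, top X: go to q2, push ε → (q2, zy, $)
  read z, top $: go to q3, push Y$ → (q3, y, Y$)
  read y, top Y: go to q2, push XY → (q2, ε, XY$)
All input consumed; state q2 ∈ F.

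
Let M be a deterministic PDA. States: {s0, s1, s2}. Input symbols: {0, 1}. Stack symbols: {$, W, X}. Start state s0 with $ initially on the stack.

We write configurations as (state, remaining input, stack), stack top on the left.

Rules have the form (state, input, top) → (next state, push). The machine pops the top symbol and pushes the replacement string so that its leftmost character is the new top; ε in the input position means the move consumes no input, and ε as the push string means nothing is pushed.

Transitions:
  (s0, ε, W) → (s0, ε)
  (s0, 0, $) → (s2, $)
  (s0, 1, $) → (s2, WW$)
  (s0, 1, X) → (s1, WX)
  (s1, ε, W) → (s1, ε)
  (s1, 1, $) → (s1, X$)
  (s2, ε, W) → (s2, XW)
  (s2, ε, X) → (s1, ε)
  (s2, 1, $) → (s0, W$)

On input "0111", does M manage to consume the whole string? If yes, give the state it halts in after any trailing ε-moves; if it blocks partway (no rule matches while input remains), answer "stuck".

s1

(s0, 0111, $)
  read 0, top $: go to s2, push $ → (s2, 111, $)
  read 1, top $: go to s0, push W$ → (s0, 11, W$)
  ε-move, top W: go to s0, push ε → (s0, 11, $)
  read 1, top $: go to s2, push WW$ → (s2, 1, WW$)
  ε-move, top W: go to s2, push XW → (s2, 1, XWW$)
  ε-move, top X: go to s1, push ε → (s1, 1, WW$)
  ε-move, top W: go to s1, push ε → (s1, 1, W$)
  ε-move, top W: go to s1, push ε → (s1, 1, $)
  read 1, top $: go to s1, push X$ → (s1, ε, X$)
All input consumed; M is in state s1.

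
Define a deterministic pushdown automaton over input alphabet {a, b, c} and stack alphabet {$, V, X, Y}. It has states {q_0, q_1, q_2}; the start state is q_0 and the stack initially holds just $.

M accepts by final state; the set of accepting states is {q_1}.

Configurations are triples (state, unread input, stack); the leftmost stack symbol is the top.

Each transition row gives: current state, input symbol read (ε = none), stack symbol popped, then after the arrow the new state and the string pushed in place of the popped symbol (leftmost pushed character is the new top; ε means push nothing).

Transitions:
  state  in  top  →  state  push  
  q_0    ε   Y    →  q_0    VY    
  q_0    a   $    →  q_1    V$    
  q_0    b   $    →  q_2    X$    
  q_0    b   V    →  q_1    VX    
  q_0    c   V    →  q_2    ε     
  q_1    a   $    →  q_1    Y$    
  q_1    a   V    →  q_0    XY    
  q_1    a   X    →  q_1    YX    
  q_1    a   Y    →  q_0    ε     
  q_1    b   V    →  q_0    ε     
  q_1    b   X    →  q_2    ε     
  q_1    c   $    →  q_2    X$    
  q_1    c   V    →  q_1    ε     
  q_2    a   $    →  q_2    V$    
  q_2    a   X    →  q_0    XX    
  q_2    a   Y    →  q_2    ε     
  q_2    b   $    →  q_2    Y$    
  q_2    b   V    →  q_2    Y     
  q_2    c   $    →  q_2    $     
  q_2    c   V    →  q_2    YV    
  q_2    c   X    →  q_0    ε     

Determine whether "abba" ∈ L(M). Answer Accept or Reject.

(q_0, abba, $)
  read a, top $: go to q_1, push V$ → (q_1, bba, V$)
  read b, top V: go to q_0, push ε → (q_0, ba, $)
  read b, top $: go to q_2, push X$ → (q_2, a, X$)
  read a, top X: go to q_0, push XX → (q_0, ε, XX$)
All input consumed; state q_0 ∉ F and no further ε-move applies.

Reject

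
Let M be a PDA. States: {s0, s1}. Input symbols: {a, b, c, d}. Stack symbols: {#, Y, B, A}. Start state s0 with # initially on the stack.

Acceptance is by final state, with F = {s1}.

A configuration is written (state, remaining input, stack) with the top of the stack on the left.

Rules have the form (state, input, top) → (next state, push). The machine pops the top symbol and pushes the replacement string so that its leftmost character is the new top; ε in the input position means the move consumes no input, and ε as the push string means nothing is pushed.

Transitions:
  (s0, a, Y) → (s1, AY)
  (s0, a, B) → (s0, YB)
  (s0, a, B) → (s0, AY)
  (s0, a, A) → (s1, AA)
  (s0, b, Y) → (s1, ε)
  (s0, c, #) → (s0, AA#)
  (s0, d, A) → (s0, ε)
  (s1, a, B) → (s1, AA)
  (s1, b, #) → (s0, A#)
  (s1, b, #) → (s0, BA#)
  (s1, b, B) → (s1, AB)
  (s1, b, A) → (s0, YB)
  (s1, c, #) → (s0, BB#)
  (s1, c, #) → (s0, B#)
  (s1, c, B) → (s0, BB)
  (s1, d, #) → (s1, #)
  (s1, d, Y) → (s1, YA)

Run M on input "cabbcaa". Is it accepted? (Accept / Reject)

Accept

One accepting computation: (s0, cabbcaa, #) ⊢ (s0, abbcaa, AA#) ⊢ (s1, bbcaa, AAA#) ⊢ (s0, bcaa, YBAA#) ⊢ (s1, caa, BAA#) ⊢ (s0, aa, BBAA#) ⊢ (s0, a, YBBAA#) ⊢ (s1, ε, AYBBAA#)
All input consumed and state s1 ∈ F.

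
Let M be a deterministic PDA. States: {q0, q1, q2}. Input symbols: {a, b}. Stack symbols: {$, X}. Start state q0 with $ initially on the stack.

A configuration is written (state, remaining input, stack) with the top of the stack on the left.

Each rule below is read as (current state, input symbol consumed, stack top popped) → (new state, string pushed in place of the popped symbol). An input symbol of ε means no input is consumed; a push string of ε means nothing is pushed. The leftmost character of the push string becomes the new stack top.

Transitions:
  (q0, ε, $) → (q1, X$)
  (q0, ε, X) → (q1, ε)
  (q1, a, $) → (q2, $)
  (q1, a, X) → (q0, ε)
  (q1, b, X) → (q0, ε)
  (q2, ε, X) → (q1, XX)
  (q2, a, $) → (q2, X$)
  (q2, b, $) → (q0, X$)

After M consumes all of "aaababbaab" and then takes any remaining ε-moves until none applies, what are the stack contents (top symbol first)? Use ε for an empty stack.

X$

(q0, aaababbaab, $)
  ε-move, top $: go to q1, push X$ → (q1, aaababbaab, X$)
  read a, top X: go to q0, push ε → (q0, aababbaab, $)
  ε-move, top $: go to q1, push X$ → (q1, aababbaab, X$)
  read a, top X: go to q0, push ε → (q0, ababbaab, $)
  ε-move, top $: go to q1, push X$ → (q1, ababbaab, X$)
  read a, top X: go to q0, push ε → (q0, babbaab, $)
  ε-move, top $: go to q1, push X$ → (q1, babbaab, X$)
  read b, top X: go to q0, push ε → (q0, abbaab, $)
  ε-move, top $: go to q1, push X$ → (q1, abbaab, X$)
  read a, top X: go to q0, push ε → (q0, bbaab, $)
  ε-move, top $: go to q1, push X$ → (q1, bbaab, X$)
  read b, top X: go to q0, push ε → (q0, baab, $)
  ε-move, top $: go to q1, push X$ → (q1, baab, X$)
  read b, top X: go to q0, push ε → (q0, aab, $)
  ε-move, top $: go to q1, push X$ → (q1, aab, X$)
  read a, top X: go to q0, push ε → (q0, ab, $)
  ε-move, top $: go to q1, push X$ → (q1, ab, X$)
  read a, top X: go to q0, push ε → (q0, b, $)
  ε-move, top $: go to q1, push X$ → (q1, b, X$)
  read b, top X: go to q0, push ε → (q0, ε, $)
  ε-move, top $: go to q1, push X$ → (q1, ε, X$)
All input consumed in state q1 with stack X$.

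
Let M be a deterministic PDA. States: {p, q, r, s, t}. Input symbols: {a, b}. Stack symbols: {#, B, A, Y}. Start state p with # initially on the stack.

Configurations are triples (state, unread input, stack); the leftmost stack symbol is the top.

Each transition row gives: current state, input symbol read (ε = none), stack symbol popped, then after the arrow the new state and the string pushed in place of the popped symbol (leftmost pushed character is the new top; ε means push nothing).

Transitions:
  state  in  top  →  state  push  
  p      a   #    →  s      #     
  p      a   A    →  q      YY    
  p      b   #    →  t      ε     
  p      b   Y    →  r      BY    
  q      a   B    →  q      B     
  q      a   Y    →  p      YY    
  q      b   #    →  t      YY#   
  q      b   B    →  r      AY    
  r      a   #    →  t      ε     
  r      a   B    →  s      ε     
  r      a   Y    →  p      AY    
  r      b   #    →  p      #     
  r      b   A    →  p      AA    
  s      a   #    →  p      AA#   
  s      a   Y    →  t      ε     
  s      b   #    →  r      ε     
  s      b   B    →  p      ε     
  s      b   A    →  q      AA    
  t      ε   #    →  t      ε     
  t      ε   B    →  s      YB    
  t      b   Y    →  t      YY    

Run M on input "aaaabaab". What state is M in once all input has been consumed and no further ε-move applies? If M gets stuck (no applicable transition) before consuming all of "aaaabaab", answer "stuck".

(p, aaaabaab, #)
  read a, top #: go to s, push # → (s, aaabaab, #)
  read a, top #: go to p, push AA# → (p, aabaab, AA#)
  read a, top A: go to q, push YY → (q, abaab, YYA#)
  read a, top Y: go to p, push YY → (p, baab, YYYA#)
  read b, top Y: go to r, push BY → (r, aab, BYYYA#)
  read a, top B: go to s, push ε → (s, ab, YYYA#)
  read a, top Y: go to t, push ε → (t, b, YYA#)
  read b, top Y: go to t, push YY → (t, ε, YYYA#)
All input consumed; M is in state t.

t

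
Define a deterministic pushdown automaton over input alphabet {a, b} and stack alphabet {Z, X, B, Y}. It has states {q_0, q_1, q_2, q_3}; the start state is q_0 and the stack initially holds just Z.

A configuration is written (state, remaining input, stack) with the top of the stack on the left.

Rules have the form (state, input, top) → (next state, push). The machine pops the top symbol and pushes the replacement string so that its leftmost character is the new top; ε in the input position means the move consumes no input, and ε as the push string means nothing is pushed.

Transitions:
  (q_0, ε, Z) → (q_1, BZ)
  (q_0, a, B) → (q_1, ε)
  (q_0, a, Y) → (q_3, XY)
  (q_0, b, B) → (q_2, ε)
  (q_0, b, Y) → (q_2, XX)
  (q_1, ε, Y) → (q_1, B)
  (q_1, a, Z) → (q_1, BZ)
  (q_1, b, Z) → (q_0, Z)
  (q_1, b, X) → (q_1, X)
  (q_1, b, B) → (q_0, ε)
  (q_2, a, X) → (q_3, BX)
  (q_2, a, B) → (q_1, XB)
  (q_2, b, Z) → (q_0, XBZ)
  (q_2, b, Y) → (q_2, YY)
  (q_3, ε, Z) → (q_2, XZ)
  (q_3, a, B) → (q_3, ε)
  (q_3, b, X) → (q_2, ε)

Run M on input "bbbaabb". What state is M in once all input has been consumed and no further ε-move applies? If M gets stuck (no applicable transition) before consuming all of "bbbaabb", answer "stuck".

stuck

(q_0, bbbaabb, Z) ⊢ (q_1, bbbaabb, BZ) ⊢ (q_0, bbaabb, Z) ⊢ (q_1, bbaabb, BZ) ⊢ (q_0, baabb, Z) ⊢ (q_1, baabb, BZ) ⊢ (q_0, aabb, Z) ⊢ (q_1, aabb, BZ)
No transition for (q_1, a, top B); M blocks with input aabb remaining.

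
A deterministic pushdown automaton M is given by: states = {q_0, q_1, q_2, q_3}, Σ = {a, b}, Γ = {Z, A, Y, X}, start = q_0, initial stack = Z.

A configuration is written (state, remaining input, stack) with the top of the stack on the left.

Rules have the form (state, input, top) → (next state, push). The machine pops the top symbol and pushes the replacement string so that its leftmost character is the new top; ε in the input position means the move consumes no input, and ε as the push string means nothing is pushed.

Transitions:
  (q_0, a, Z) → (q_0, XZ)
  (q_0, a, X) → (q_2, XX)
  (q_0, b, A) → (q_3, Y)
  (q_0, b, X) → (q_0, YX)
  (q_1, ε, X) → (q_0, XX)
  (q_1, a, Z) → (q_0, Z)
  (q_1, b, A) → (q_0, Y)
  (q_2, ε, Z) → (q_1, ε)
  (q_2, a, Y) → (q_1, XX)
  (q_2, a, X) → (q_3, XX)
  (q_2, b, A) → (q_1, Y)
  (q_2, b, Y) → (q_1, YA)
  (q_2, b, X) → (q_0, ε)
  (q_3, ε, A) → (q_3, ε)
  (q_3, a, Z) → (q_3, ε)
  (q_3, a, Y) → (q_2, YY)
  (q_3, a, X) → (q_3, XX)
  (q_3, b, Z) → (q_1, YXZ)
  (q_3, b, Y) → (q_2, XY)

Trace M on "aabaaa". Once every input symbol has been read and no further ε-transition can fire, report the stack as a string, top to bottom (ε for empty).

(q_0, aabaaa, Z) ⊢ (q_0, abaaa, XZ) ⊢ (q_2, baaa, XXZ) ⊢ (q_0, aaa, XZ) ⊢ (q_2, aa, XXZ) ⊢ (q_3, a, XXXZ) ⊢ (q_3, ε, XXXXZ)
All input consumed in state q_3 with stack XXXXZ.

XXXXZ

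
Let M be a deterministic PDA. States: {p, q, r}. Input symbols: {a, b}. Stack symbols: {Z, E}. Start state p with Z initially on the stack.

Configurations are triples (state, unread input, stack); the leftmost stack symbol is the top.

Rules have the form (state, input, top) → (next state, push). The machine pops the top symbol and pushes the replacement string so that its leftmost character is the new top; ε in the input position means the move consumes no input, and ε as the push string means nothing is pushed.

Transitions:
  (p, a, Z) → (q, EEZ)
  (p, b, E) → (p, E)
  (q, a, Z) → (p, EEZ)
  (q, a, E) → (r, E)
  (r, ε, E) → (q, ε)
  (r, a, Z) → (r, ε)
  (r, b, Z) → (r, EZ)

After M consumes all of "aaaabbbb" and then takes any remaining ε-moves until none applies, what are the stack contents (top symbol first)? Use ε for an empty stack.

(p, aaaabbbb, Z)
  read a, top Z: go to q, push EEZ → (q, aaabbbb, EEZ)
  read a, top E: go to r, push E → (r, aabbbb, EEZ)
  ε-move, top E: go to q, push ε → (q, aabbbb, EZ)
  read a, top E: go to r, push E → (r, abbbb, EZ)
  ε-move, top E: go to q, push ε → (q, abbbb, Z)
  read a, top Z: go to p, push EEZ → (p, bbbb, EEZ)
  read b, top E: go to p, push E → (p, bbb, EEZ)
  read b, top E: go to p, push E → (p, bb, EEZ)
  read b, top E: go to p, push E → (p, b, EEZ)
  read b, top E: go to p, push E → (p, ε, EEZ)
All input consumed in state p with stack EEZ.

EEZ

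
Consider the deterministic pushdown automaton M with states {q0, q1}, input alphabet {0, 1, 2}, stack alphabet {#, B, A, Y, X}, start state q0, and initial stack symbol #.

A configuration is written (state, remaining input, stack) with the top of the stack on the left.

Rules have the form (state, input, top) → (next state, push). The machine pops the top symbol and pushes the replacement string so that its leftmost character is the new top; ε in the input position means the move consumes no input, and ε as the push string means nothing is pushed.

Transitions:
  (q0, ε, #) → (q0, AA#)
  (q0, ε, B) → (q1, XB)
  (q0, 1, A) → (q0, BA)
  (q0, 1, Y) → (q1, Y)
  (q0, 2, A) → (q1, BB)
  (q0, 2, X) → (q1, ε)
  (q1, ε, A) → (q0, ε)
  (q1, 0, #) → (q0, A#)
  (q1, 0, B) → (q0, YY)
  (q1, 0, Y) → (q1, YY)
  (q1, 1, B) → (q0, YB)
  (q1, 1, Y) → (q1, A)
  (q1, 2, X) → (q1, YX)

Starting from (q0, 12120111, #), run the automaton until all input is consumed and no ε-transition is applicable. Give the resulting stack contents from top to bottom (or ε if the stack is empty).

(q0, 12120111, #)
  ε-move, top #: go to q0, push AA# → (q0, 12120111, AA#)
  read 1, top A: go to q0, push BA → (q0, 2120111, BAA#)
  ε-move, top B: go to q1, push XB → (q1, 2120111, XBAA#)
  read 2, top X: go to q1, push YX → (q1, 120111, YXBAA#)
  read 1, top Y: go to q1, push A → (q1, 20111, AXBAA#)
  ε-move, top A: go to q0, push ε → (q0, 20111, XBAA#)
  read 2, top X: go to q1, push ε → (q1, 0111, BAA#)
  read 0, top B: go to q0, push YY → (q0, 111, YYAA#)
  read 1, top Y: go to q1, push Y → (q1, 11, YYAA#)
  read 1, top Y: go to q1, push A → (q1, 1, AYAA#)
  ε-move, top A: go to q0, push ε → (q0, 1, YAA#)
  read 1, top Y: go to q1, push Y → (q1, ε, YAA#)
All input consumed in state q1 with stack YAA#.

YAA#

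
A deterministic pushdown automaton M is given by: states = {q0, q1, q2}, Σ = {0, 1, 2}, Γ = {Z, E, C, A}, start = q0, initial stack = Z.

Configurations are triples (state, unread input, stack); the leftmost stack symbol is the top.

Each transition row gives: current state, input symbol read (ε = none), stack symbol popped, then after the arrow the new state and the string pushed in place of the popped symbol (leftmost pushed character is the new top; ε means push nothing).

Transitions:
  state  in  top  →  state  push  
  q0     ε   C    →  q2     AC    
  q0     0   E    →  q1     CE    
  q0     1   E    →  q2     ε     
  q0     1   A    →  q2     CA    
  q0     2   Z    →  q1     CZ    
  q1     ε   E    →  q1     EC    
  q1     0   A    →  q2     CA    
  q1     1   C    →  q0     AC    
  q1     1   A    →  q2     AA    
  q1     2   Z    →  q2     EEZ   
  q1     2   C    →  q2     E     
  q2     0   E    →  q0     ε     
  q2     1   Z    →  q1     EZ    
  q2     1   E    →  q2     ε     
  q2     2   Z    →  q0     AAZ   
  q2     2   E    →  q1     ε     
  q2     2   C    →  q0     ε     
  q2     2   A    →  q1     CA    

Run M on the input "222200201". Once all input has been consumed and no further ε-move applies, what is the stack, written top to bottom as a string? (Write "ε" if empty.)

(q0, 222200201, Z)
  read 2, top Z: go to q1, push CZ → (q1, 22200201, CZ)
  read 2, top C: go to q2, push E → (q2, 2200201, EZ)
  read 2, top E: go to q1, push ε → (q1, 200201, Z)
  read 2, top Z: go to q2, push EEZ → (q2, 00201, EEZ)
  read 0, top E: go to q0, push ε → (q0, 0201, EZ)
  read 0, top E: go to q1, push CE → (q1, 201, CEZ)
  read 2, top C: go to q2, push E → (q2, 01, EEZ)
  read 0, top E: go to q0, push ε → (q0, 1, EZ)
  read 1, top E: go to q2, push ε → (q2, ε, Z)
All input consumed in state q2 with stack Z.

Z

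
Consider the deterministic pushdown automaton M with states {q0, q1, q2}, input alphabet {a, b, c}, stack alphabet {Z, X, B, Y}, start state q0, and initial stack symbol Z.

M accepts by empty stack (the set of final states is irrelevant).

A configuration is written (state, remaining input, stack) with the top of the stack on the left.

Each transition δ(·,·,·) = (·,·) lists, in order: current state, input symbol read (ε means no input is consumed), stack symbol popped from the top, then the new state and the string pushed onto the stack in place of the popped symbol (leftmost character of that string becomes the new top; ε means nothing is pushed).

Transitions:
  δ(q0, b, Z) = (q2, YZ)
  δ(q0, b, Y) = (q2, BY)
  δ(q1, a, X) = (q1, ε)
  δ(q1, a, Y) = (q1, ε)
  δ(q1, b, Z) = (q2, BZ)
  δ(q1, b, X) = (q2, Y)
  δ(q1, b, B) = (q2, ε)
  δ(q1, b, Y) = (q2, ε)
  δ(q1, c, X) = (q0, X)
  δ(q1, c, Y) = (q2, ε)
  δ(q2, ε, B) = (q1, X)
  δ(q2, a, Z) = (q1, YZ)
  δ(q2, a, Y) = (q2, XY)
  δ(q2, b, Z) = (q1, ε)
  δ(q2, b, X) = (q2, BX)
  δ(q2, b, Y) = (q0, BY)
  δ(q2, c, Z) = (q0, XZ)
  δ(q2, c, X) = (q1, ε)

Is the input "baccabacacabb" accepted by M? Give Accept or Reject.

(q0, baccabacacabb, Z)
  read b, top Z: go to q2, push YZ → (q2, accabacacabb, YZ)
  read a, top Y: go to q2, push XY → (q2, ccabacacabb, XYZ)
  read c, top X: go to q1, push ε → (q1, cabacacabb, YZ)
  read c, top Y: go to q2, push ε → (q2, abacacabb, Z)
  read a, top Z: go to q1, push YZ → (q1, bacacabb, YZ)
  read b, top Y: go to q2, push ε → (q2, acacabb, Z)
  read a, top Z: go to q1, push YZ → (q1, cacabb, YZ)
  read c, top Y: go to q2, push ε → (q2, acabb, Z)
  read a, top Z: go to q1, push YZ → (q1, cabb, YZ)
  read c, top Y: go to q2, push ε → (q2, abb, Z)
  read a, top Z: go to q1, push YZ → (q1, bb, YZ)
  read b, top Y: go to q2, push ε → (q2, b, Z)
  read b, top Z: go to q1, push ε → (q1, ε, ε)
All input consumed and the stack is empty.

Accept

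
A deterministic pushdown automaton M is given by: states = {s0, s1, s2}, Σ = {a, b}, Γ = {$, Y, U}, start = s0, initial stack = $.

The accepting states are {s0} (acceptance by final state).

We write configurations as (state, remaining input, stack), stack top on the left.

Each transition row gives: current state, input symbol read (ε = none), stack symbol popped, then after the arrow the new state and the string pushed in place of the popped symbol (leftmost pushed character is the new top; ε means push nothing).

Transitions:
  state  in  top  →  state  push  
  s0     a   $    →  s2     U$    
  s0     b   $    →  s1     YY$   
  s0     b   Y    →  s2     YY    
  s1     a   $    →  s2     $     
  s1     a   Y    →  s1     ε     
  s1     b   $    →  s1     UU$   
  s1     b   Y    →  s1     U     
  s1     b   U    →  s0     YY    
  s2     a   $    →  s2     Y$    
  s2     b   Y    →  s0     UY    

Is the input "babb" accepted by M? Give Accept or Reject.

Accept

(s0, babb, $) ⊢ (s1, abb, YY$) ⊢ (s1, bb, Y$) ⊢ (s1, b, U$) ⊢ (s0, ε, YY$)
All input consumed; state s0 ∈ F.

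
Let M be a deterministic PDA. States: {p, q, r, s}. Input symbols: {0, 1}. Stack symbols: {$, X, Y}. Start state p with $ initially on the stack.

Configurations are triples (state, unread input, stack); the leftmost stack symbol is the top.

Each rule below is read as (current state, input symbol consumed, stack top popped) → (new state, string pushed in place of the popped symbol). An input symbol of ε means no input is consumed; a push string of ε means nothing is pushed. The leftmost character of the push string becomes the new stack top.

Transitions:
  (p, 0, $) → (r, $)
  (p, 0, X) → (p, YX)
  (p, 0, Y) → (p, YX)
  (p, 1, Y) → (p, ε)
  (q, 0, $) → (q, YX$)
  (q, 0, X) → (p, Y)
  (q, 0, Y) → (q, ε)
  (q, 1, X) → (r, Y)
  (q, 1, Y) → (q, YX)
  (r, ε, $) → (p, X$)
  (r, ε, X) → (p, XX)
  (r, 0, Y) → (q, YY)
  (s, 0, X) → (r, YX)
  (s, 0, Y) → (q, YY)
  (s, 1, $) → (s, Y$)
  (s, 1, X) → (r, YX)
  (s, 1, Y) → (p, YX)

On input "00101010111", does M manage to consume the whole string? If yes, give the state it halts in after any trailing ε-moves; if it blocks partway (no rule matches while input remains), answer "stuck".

(p, 00101010111, $) ⊢ (r, 0101010111, $) ⊢ (p, 0101010111, X$) ⊢ (p, 101010111, YX$) ⊢ (p, 01010111, X$) ⊢ (p, 1010111, YX$) ⊢ (p, 010111, X$) ⊢ (p, 10111, YX$) ⊢ (p, 0111, X$) ⊢ (p, 111, YX$) ⊢ (p, 11, X$)
No transition for (p, 1, top X); M blocks with input 11 remaining.

stuck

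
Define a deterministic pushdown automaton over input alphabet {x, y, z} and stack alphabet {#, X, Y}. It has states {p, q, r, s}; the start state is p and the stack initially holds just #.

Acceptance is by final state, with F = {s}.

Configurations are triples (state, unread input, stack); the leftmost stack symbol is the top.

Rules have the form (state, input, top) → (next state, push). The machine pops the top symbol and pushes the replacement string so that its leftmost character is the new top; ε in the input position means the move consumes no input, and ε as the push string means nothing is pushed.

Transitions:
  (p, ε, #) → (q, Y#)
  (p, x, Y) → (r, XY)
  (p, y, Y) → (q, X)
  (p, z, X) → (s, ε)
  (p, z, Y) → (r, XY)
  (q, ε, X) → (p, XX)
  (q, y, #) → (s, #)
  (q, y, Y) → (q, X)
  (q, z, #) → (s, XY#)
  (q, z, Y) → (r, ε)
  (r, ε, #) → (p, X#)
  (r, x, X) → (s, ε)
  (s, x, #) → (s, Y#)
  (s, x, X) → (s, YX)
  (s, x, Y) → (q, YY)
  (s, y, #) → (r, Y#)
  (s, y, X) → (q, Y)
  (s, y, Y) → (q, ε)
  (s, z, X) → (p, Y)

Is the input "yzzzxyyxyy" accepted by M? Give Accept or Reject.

Accept

(p, yzzzxyyxyy, #)
  ε-move, top #: go to q, push Y# → (q, yzzzxyyxyy, Y#)
  read y, top Y: go to q, push X → (q, zzzxyyxyy, X#)
  ε-move, top X: go to p, push XX → (p, zzzxyyxyy, XX#)
  read z, top X: go to s, push ε → (s, zzxyyxyy, X#)
  read z, top X: go to p, push Y → (p, zxyyxyy, Y#)
  read z, top Y: go to r, push XY → (r, xyyxyy, XY#)
  read x, top X: go to s, push ε → (s, yyxyy, Y#)
  read y, top Y: go to q, push ε → (q, yxyy, #)
  read y, top #: go to s, push # → (s, xyy, #)
  read x, top #: go to s, push Y# → (s, yy, Y#)
  read y, top Y: go to q, push ε → (q, y, #)
  read y, top #: go to s, push # → (s, ε, #)
All input consumed; state s ∈ F.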